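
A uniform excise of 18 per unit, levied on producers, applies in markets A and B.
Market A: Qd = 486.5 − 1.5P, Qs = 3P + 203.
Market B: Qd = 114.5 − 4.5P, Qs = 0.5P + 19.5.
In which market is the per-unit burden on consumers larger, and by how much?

Market A: pre-tax P* = 63, Q* = 392; post-tax Q = 374; per-unit burden on consumers = 12.
Market B: pre-tax P* = 19, Q* = 29; post-tax Q = 20.9; per-unit burden on consumers = 1.8.
Difference: 12 vs 1.8 → market A is larger by 10.2.

Market A, by 10.2.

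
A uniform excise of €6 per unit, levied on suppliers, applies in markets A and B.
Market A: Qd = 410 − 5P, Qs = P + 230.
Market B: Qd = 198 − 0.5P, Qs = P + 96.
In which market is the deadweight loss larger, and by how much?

Market A, by €9.

Market A: pre-tax P* = €30, Q* = 260; post-tax Q = 255; deadweight loss = €15.
Market B: pre-tax P* = €68, Q* = 164; post-tax Q = 162; deadweight loss = €6.
Difference: €15 vs €6 → market A is larger by €9.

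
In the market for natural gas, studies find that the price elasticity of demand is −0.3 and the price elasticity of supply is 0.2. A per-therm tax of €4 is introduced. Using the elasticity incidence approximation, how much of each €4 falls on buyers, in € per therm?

Buyers bear ≈ €1.6 per therm.

Incidence ratio: buyers' share ≈ εs / (εs + |εd|) = 0.2 / (0.2 + 0.3) = 0.4.
So buyers bear ≈ 0.4 × €4 = €1.6; sellers bear €2.4.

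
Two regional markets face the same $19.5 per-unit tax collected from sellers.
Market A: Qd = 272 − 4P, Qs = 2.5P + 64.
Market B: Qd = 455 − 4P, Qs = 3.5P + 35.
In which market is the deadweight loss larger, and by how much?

Market B, by $62.4.

Market A: pre-tax P* = $32, Q* = 144; post-tax Q = 114; deadweight loss = $292.5.
Market B: pre-tax P* = $56, Q* = 231; post-tax Q = 194.6; deadweight loss = $354.9.
Difference: $292.5 vs $354.9 → market B is larger by $62.4.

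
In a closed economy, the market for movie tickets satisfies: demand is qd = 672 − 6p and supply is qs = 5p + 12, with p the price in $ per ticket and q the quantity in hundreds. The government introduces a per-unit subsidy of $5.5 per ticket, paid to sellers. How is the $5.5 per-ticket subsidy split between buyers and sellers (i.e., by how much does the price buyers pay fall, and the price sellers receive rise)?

Without the subsidy, 672 − 6p = 5p + 12 gives 11p = 660, so p* = $60 and q* = 312.
With a per-unit subsidy paid to sellers, each receives p + 5.5 per unit sold, so supply becomes qs = 5(p + 5.5) + 12.
New equilibrium: buyers pay $57.5, sellers receive $63, q = 327. (Wedge: pb − ps = −5.5.)
Gain to buyers: $2.5; to sellers: $3. (They sum to $5.5.)

Buyers gain $2.5 per ticket; sellers gain $3 per ticket.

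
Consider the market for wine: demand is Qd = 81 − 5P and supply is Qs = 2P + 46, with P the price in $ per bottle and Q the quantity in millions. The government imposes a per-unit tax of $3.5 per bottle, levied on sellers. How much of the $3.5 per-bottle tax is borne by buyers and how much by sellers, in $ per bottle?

Without the tax, 81 − 5P = 2P + 46 gives 7P = 35, so P* = $5 and Q* = 56.
With the tax collected from sellers, supply shifts: Qs = 2(P − 3.5) + 46.
Solving gives Q = 51 with buyers paying $6 and sellers receiving $2.5 (the $3.5 wedge).
Burden on buyers: $1; on sellers: $2.5. (They sum to $3.5.)

Buyers bear $1 per bottle; sellers bear $2.5 per bottle.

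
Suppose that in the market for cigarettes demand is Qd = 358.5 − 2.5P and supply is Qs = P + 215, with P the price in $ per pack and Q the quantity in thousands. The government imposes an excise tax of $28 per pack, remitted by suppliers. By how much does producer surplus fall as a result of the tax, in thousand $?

Without the tax, 358.5 − 2.5P = P + 215 gives 3.5P = 143.5, so P* = $41 and Q* = 256.
With the tax collected from suppliers, supply shifts: Qs = (P − 28) + 215.
Solving gives Q = 236 with consumers paying $49 and suppliers receiving $21 (the $28 wedge).
ΔPS is the trapezoid between Q = 236 and Q = 256 of height $20: ½ · (256 + 236) · 20 = $4920.

Producer surplus falls by $4920 thousand.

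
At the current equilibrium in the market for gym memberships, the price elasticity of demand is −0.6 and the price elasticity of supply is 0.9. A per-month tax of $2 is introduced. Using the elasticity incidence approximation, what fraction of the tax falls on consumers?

Incidence ratio: consumers' share ≈ εs / (εs + |εd|) = 0.9 / (0.9 + 0.6) = 0.6.
Supply is the more elastic side, so consumers bear the larger share.

Consumers' share ≈ 0.6.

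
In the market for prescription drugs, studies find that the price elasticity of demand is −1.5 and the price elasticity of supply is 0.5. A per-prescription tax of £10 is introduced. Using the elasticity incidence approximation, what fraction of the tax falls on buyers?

Incidence ratio: buyers' share ≈ εs / (εs + |εd|) = 0.5 / (0.5 + 1.5) = 0.25.
Supply is the less elastic side, so buyers bear the smaller share.

Buyers' share ≈ 0.25.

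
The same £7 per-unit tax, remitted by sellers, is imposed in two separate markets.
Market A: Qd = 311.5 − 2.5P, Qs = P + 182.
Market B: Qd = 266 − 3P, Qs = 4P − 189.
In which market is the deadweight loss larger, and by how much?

Market B, by £24.5.

Market A: pre-tax P* = £37, Q* = 219; post-tax Q = 214; deadweight loss = £17.5.
Market B: pre-tax P* = £65, Q* = 71; post-tax Q = 59; deadweight loss = £42.
Difference: £17.5 vs £42 → market B is larger by £24.5.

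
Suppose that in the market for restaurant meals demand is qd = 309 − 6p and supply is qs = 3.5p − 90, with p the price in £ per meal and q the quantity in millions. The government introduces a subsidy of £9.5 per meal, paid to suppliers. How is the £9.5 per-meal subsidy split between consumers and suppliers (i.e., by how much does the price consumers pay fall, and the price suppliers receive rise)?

Without the subsidy, 309 − 6p = 3.5p − 90 gives 9.5p = 399, so p* = £42 and q* = 57.
With a per-unit subsidy paid to suppliers, each receives p + 9.5 per unit sold, so supply becomes qs = 3.5(p + 9.5) − 90.
Solving gives q = 78 with consumers paying £38.5 and suppliers receiving £48 (the £9.5 wedge).
Gain to consumers: £3.5; to suppliers: £6. (They sum to £9.5.)

Consumers gain £3.5 per meal; suppliers gain £6 per meal.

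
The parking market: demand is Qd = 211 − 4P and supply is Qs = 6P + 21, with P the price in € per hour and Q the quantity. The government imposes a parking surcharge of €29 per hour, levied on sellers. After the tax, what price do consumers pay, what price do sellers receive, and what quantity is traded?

Consumers pay €36.4; sellers receive €7.4; quantity = 65.4.

Without the tax, 211 − 4P = 6P + 21 gives 10P = 190, so P* = €19 and Q* = 135.
With the tax collected from sellers, supply shifts: Qs = 6(P − 29) + 21.
New equilibrium: consumers pay €36.4, sellers receive €7.4, Q = 65.4. (Wedge: Pb − Ps = 29.)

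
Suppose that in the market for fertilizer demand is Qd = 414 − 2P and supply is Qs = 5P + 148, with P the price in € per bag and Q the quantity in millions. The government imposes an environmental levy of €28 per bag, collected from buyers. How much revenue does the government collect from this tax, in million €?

Tax revenue = €8344 million.

Without the tax, 414 − 2P = 5P + 148 gives 7P = 266, so P* = €38 and Q* = 338.
With the tax collected from buyers, demand (in seller-price terms) shifts: Qd = 414 − 2(P + 28).
Solving gives Q = 298 with buyers paying €58 and suppliers receiving €30 (the €28 wedge).
Revenue = t · Q = 28 · 298 = €8344.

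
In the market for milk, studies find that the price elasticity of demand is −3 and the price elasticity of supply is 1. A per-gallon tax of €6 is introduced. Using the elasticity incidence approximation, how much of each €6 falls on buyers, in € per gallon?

Buyers bear ≈ €1.5 per gallon.

Incidence ratio: buyers' share ≈ εs / (εs + |εd|) = 1 / (1 + 3) = 0.25.
So buyers bear ≈ 0.25 × €6 = €1.5; producers bear €4.5.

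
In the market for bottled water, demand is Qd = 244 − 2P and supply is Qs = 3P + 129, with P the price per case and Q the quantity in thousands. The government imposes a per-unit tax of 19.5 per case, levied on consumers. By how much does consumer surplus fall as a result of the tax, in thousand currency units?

Without the tax, 244 − 2P = 3P + 129 gives 5P = 115, so P* = 23 and Q* = 198.
With the tax collected from consumers, demand (in seller-price terms) shifts: Qd = 244 − 2(P + 19.5).
New equilibrium: consumers pay 34.7, suppliers receive 15.2, Q = 174.6. (Wedge: Pb − Ps = 19.5.)
ΔCS is the trapezoid between Q = 174.6 and Q = 198 of height 11.7: ½ · (198 + 174.6) · 11.7 = 2179.71.

Consumer surplus falls by 2179.71 thousand.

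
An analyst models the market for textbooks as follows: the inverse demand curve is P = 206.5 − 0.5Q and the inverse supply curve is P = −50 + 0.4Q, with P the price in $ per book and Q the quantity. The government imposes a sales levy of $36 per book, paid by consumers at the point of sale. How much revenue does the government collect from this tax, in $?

Inverting to Q(P) form: Qd = 413 − 2P; Qs = 2.5P + 125.
Without the tax, 413 − 2P = 2.5P + 125 gives 4.5P = 288, so P* = $64 and Q* = 285.
With the tax collected from consumers, demand (in seller-price terms) shifts: Qd = 413 − 2(P + 36).
Solving gives Q = 245 with consumers paying $84 and sellers receiving $48 (the $36 wedge).
Revenue = t · Q = 36 · 245 = $8820.

Tax revenue = $8820.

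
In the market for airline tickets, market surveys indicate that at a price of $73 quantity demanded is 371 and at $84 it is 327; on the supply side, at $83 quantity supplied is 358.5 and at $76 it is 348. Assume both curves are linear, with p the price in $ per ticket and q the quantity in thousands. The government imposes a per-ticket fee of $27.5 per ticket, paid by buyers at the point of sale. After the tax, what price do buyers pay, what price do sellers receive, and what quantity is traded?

Demand slope: (327 − 371)/(84 − 73) = -4, so qd = 663 − 4p.
Supply slope: (348 − 358.5)/(76 − 83) = 1.5, so qs = 1.5p + 234.
Before the tax: set 663 − 4p = 1.5p + 234 → p* = $78, q* = 351.
With the tax collected from buyers, demand (in seller-price terms) shifts: qd = 663 − 4(p + 27.5).
Solving gives q = 321 with buyers paying $85.5 and sellers receiving $58 (the $27.5 wedge).

Buyers pay $85.5; sellers receive $58; quantity = 321.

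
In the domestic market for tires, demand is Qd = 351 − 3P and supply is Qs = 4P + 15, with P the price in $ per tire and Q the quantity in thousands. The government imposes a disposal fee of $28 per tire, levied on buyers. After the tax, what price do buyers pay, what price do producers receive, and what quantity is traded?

Before the tax: set 351 − 3P = 4P + 15 → P* = $48, Q* = 207.
With the tax collected from buyers, demand (in seller-price terms) shifts: Qd = 351 − 3(P + 28).
New equilibrium: buyers pay $64, producers receive $36, Q = 159. (Wedge: Pb − Ps = 28.)
The less price-elastic side of the market bears the larger share of a per-unit tax.

Buyers pay $64; producers receive $36; quantity = 159.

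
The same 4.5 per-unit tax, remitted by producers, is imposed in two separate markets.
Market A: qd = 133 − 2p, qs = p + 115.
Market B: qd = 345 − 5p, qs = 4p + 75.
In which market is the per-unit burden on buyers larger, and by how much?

Market B, by 0.5.

Market A: pre-tax p* = 6, q* = 121; post-tax q = 118; per-unit burden on buyers = 1.5.
Market B: pre-tax p* = 30, q* = 195; post-tax q = 185; per-unit burden on buyers = 2.
Difference: 1.5 vs 2 → market B is larger by 0.5.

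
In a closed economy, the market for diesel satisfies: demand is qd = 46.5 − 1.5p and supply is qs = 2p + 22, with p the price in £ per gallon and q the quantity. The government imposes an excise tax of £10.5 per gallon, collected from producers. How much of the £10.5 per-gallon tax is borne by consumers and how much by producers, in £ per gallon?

Before the tax: set 46.5 − 1.5p = 2p + 22 → p* = £7, q* = 36.
With the tax collected from producers, supply shifts: qs = 2(p − 10.5) + 22.
Solving gives q = 27 with consumers paying £13 and producers receiving £2.5 (the £10.5 wedge).
Burden on consumers: £6; on producers: £4.5. (They sum to £10.5.)
The less price-elastic side of the market bears the larger share of a per-unit tax.

Consumers bear £6 per gallon; producers bear £4.5 per gallon.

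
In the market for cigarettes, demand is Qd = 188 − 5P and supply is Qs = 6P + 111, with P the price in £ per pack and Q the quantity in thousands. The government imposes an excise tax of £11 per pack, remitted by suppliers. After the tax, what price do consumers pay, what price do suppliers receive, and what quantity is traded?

Before the tax: set 188 − 5P = 6P + 111 → P* = £7, Q* = 153.
With the tax collected from suppliers, supply shifts: Qs = 6(P − 11) + 111.
New equilibrium: consumers pay £13, suppliers receive £2, Q = 123. (Wedge: Pb − Ps = 11.)
The less price-elastic side of the market bears the larger share of a per-unit tax.

Consumers pay £13; suppliers receive £2; quantity = 123.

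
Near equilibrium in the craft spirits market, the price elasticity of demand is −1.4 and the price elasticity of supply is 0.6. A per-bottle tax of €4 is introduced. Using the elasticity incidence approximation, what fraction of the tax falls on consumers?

Consumers' share ≈ 0.3.

Incidence ratio: consumers' share ≈ εs / (εs + |εd|) = 0.6 / (0.6 + 1.4) = 0.3.
Supply is the less elastic side, so consumers bear the smaller share.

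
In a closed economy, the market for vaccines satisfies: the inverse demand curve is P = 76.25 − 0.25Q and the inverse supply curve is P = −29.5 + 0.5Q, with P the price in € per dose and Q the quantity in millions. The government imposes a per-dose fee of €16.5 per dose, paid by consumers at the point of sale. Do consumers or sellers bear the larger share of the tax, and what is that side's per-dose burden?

Sellers bear the larger share: €11 per dose.

Rewrite in direct form: Qd = 305 − 4P and Qs = 2P + 59.
Without the tax, 305 − 4P = 2P + 59 gives 6P = 246, so P* = €41 and Q* = 141.
With the tax collected from consumers, demand (in seller-price terms) shifts: Qd = 305 − 4(P + 16.5).
New equilibrium: consumers pay €46.5, sellers receive €30, Q = 119. (Wedge: Pb − Ps = 16.5.)
Per-dose burden: consumers €5.5, sellers €11.
Sellers take the larger share because supply is less price-elastic here (demand slope 4 vs supply slope 2).
The less price-elastic side of the market bears the larger share of a per-unit tax.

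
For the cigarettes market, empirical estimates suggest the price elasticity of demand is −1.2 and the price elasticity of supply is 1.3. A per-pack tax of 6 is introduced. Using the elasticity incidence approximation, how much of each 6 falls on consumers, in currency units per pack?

Incidence ratio: consumers' share ≈ εs / (εs + |εd|) = 1.3 / (1.3 + 1.2) = 0.52.
So consumers bear ≈ 0.52 × 6 = 3.12; sellers bear 2.88.

Consumers bear ≈ 3.12 per pack.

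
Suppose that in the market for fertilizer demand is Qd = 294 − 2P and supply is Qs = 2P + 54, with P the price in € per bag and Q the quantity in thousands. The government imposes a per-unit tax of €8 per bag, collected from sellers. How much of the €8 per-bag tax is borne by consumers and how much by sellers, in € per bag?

Before the tax: set 294 − 2P = 2P + 54 → P* = €60, Q* = 174.
With the tax collected from sellers, supply shifts: Qs = 2(P − 8) + 54.
Solving gives Q = 166 with consumers paying €64 and sellers receiving €56 (the €8 wedge).
Burden on consumers: €4; on sellers: €4. (They sum to €8.)
The less price-elastic side of the market bears the larger share of a per-unit tax.

Consumers bear €4 per bag; sellers bear €4 per bag.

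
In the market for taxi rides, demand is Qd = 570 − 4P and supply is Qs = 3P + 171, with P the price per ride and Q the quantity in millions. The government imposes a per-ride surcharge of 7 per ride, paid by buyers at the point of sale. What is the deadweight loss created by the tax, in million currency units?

Deadweight loss = 42 million.

Before the tax: set 570 − 4P = 3P + 171 → P* = 57, Q* = 342.
With the tax collected from buyers, demand (in seller-price terms) shifts: Qd = 570 − 4(P + 7).
Solving gives Q = 330 with buyers paying 60 and suppliers receiving 53 (the 7 wedge).
Quantity falls by |ΔQ| = |342 − 330| = 12.
DWL = ½ · t · |ΔQ| = ½ · 7 · 12 = 42.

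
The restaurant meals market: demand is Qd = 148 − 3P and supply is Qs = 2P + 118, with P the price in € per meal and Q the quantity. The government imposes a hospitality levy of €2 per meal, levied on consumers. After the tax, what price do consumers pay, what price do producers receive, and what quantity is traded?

Before the tax: set 148 − 3P = 2P + 118 → P* = €6, Q* = 130.
With the tax collected from consumers, demand (in seller-price terms) shifts: Qd = 148 − 3(P + 2).
New equilibrium: consumers pay €6.8, producers receive €4.8, Q = 127.6. (Wedge: Pb − Ps = 2.)

Consumers pay €6.8; producers receive €4.8; quantity = 127.6.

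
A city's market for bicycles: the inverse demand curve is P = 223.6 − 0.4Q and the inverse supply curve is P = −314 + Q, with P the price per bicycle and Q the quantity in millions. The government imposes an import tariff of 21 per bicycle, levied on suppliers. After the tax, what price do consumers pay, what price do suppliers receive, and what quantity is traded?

Consumers pay 76; suppliers receive 55; quantity = 369.

Inverting to Q(P) form: Qd = 559 − 2.5P; Qs = P + 314.
Before the tax: set 559 − 2.5P = P + 314 → P* = 70, Q* = 384.
With the tax collected from suppliers, supply shifts: Qs = (P − 21) + 314.
Solving gives Q = 369 with consumers paying 76 and suppliers receiving 55 (the 21 wedge).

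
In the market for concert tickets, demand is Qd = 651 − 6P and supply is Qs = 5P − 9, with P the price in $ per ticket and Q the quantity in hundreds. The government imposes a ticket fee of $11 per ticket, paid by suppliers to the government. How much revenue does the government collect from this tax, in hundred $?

Tax revenue = $2871 hundred.

Before the tax: set 651 − 6P = 5P − 9 → P* = $60, Q* = 291.
With the tax collected from suppliers, supply shifts: Qs = 5(P − 11) − 9.
New equilibrium: consumers pay $65, suppliers receive $54, Q = 261. (Wedge: Pb − Ps = 11.)
Revenue = t · Q = 11 · 261 = $2871.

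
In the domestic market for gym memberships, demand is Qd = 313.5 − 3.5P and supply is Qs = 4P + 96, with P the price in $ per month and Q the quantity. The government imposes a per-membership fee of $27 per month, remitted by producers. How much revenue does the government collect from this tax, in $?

Before the tax: set 313.5 − 3.5P = 4P + 96 → P* = $29, Q* = 212.
With the tax collected from producers, supply shifts: Qs = 4(P − 27) + 96.
Solving gives Q = 161.6 with consumers paying $43.4 and producers receiving $16.4 (the $27 wedge).
Revenue = t · Q = 27 · 161.6 = $4363.2.

Tax revenue = $4363.2.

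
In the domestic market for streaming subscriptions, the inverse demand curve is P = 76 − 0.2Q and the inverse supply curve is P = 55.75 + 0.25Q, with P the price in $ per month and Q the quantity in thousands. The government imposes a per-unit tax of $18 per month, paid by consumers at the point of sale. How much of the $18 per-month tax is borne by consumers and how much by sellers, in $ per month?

Consumers bear $8 per month; sellers bear $10 per month.

Inverting to Q(P) form: Qd = 380 − 5P; Qs = 4P − 223.
Without the tax, 380 − 5P = 4P − 223 gives 9P = 603, so P* = $67 and Q* = 45.
With the tax collected from consumers, demand (in seller-price terms) shifts: Qd = 380 − 5(P + 18).
New equilibrium: consumers pay $75, sellers receive $57, Q = 5. (Wedge: Pb − Ps = 18.)
Burden on consumers: $8; on sellers: $10. (They sum to $18.)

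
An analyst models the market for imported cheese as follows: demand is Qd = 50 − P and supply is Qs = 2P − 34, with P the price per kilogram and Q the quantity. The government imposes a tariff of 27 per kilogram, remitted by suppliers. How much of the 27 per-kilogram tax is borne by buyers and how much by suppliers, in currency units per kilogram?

Buyers bear 18 per kilogram; suppliers bear 9 per kilogram.

Without the tax, 50 − P = 2P − 34 gives 3P = 84, so P* = 28 and Q* = 22.
With the tax collected from suppliers, supply shifts: Qs = 2(P − 27) − 34.
New equilibrium: buyers pay 46, suppliers receive 19, Q = 4. (Wedge: Pb − Ps = 27.)
Burden on buyers: 18; on suppliers: 9. (They sum to 27.)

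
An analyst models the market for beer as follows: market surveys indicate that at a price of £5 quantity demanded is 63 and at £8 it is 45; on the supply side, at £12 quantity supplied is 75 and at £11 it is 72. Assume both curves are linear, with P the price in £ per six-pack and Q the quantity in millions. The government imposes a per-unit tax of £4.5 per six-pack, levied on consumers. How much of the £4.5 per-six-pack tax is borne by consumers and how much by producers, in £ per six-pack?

Consumers bear £1.5 per six-pack; producers bear £3 per six-pack.

Demand slope: (45 − 63)/(8 − 5) = -6, so Qd = 93 − 6P.
Supply slope: (72 − 75)/(11 − 12) = 3, so Qs = 3P + 39.
Without the tax, 93 − 6P = 3P + 39 gives 9P = 54, so P* = £6 and Q* = 57.
With the tax collected from consumers, demand (in seller-price terms) shifts: Qd = 93 − 6(P + 4.5).
Solving gives Q = 48 with consumers paying £7.5 and producers receiving £3 (the £4.5 wedge).
Burden on consumers: £1.5; on producers: £3. (They sum to £4.5.)
The less price-elastic side of the market bears the larger share of a per-unit tax.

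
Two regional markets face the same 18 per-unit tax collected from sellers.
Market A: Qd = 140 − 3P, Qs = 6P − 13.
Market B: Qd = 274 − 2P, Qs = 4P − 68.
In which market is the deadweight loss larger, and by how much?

Market A: pre-tax P* = 17, Q* = 89; post-tax Q = 53; deadweight loss = 324.
Market B: pre-tax P* = 57, Q* = 160; post-tax Q = 136; deadweight loss = 216.
Difference: 324 vs 216 → market A is larger by 108.

Market A, by 108.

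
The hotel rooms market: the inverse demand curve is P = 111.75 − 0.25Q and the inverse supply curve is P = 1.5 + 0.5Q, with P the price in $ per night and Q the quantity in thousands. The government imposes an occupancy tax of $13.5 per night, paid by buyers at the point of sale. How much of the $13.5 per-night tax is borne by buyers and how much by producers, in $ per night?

Buyers bear $4.5 per night; producers bear $9 per night.

Inverting to Q(P) form: Qd = 447 − 4P; Qs = 2P − 3.
Without the tax, 447 − 4P = 2P − 3 gives 6P = 450, so P* = $75 and Q* = 147.
With the tax collected from buyers, demand (in seller-price terms) shifts: Qd = 447 − 4(P + 13.5).
New equilibrium: buyers pay $79.5, producers receive $66, Q = 129. (Wedge: Pb − Ps = 13.5.)
Burden on buyers: $4.5; on producers: $9. (They sum to $13.5.)
The less price-elastic side of the market bears the larger share of a per-unit tax.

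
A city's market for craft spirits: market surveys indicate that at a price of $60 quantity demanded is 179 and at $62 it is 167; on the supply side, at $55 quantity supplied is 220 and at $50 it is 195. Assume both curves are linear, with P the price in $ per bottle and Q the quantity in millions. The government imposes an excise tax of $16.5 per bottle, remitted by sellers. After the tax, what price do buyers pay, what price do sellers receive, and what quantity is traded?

Buyers pay $61.5; sellers receive $45; quantity = 170.

Demand slope: (167 − 179)/(62 − 60) = -6, so Qd = 539 − 6P.
Supply slope: (195 − 220)/(50 − 55) = 5, so Qs = 5P − 55.
Before the tax: set 539 − 6P = 5P − 55 → P* = $54, Q* = 215.
With the tax collected from sellers, supply shifts: Qs = 5(P − 16.5) − 55.
New equilibrium: buyers pay $61.5, sellers receive $45, Q = 170. (Wedge: Pb − Ps = 16.5.)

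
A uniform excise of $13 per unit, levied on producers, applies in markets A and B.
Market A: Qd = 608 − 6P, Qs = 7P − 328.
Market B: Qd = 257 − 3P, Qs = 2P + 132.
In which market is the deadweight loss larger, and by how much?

Market A: pre-tax P* = $72, Q* = 176; post-tax Q = 134; deadweight loss = $273.
Market B: pre-tax P* = $25, Q* = 182; post-tax Q = 166.4; deadweight loss = $101.4.
Difference: $273 vs $101.4 → market A is larger by $171.6.

Market A, by $171.6.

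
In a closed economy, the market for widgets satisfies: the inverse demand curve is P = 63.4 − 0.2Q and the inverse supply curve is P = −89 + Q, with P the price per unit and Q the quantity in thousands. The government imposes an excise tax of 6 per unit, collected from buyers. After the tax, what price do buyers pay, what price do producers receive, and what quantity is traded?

Buyers pay 39; producers receive 33; quantity = 122.

Inverting to Q(P) form: Qd = 317 − 5P; Qs = P + 89.
Before the tax: set 317 − 5P = P + 89 → P* = 38, Q* = 127.
With the tax collected from buyers, demand (in seller-price terms) shifts: Qd = 317 − 5(P + 6).
Solving gives Q = 122 with buyers paying 39 and producers receiving 33 (the 6 wedge).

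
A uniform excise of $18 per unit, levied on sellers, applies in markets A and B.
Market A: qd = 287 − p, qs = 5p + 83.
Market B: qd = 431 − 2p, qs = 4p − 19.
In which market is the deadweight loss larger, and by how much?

Market A: pre-tax p* = $34, q* = 253; post-tax q = 238; deadweight loss = $135.
Market B: pre-tax p* = $75, q* = 281; post-tax q = 257; deadweight loss = $216.
Difference: $135 vs $216 → market B is larger by $81.

Market B, by $81.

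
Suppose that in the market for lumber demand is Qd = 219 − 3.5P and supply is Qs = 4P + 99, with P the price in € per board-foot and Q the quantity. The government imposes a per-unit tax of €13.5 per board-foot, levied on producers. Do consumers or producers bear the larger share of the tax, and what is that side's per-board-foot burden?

Without the tax, 219 − 3.5P = 4P + 99 gives 7.5P = 120, so P* = €16 and Q* = 163.
With the tax collected from producers, supply shifts: Qs = 4(P − 13.5) + 99.
New equilibrium: consumers pay €23.2, producers receive €9.7, Q = 137.8. (Wedge: Pb − Ps = 13.5.)
Per-board-foot burden: consumers €7.2, producers €6.3.
Consumers take the larger share because demand is less price-elastic here (demand slope 3.5 vs supply slope 4).

Consumers bear the larger share: €7.2 per board-foot.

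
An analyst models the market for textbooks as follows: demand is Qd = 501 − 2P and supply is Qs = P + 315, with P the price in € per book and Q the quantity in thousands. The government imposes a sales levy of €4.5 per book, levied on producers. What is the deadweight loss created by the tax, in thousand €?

Deadweight loss = €6.75 thousand.

Without the tax, 501 − 2P = P + 315 gives 3P = 186, so P* = €62 and Q* = 377.
With the tax collected from producers, supply shifts: Qs = (P − 4.5) + 315.
Solving gives Q = 374 with consumers paying €63.5 and producers receiving €59 (the €4.5 wedge).
Quantity falls by |ΔQ| = |377 − 374| = 3.
DWL = ½ · t · |ΔQ| = ½ · 4.5 · 3 = €6.75.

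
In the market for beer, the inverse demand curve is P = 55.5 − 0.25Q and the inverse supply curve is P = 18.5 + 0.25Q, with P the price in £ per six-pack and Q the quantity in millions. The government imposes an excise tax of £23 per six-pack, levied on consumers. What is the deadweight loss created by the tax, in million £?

Rewrite in direct form: Qd = 222 − 4P and Qs = 4P − 74.
Before the tax: set 222 − 4P = 4P − 74 → P* = £37, Q* = 74.
With the tax collected from consumers, demand (in seller-price terms) shifts: Qd = 222 − 4(P + 23).
Solving gives Q = 28 with consumers paying £48.5 and suppliers receiving £25.5 (the £23 wedge).
Quantity falls by |ΔQ| = |74 − 28| = 46.
DWL = ½ · t · |ΔQ| = ½ · 23 · 46 = £529.

Deadweight loss = £529 million.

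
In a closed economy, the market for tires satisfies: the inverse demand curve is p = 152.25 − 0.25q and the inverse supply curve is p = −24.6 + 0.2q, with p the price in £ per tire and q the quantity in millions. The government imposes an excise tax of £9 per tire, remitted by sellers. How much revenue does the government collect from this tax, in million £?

Inverting to q(p) form: qd = 609 − 4p; qs = 5p + 123.
Without the tax, 609 − 4p = 5p + 123 gives 9p = 486, so p* = £54 and q* = 393.
With the tax collected from sellers, supply shifts: qs = 5(p − 9) + 123.
Solving gives q = 373 with buyers paying £59 and sellers receiving £50 (the £9 wedge).
Revenue = t · Q = 9 · 373 = £3357.

Tax revenue = £3357 million.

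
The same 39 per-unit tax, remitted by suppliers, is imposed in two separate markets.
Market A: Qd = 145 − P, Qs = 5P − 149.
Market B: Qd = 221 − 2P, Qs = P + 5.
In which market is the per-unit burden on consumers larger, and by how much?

Market A: pre-tax P* = 49, Q* = 96; post-tax Q = 63.5; per-unit burden on consumers = 32.5.
Market B: pre-tax P* = 72, Q* = 77; post-tax Q = 51; per-unit burden on consumers = 13.
Difference: 32.5 vs 13 → market A is larger by 19.5.

Market A, by 19.5.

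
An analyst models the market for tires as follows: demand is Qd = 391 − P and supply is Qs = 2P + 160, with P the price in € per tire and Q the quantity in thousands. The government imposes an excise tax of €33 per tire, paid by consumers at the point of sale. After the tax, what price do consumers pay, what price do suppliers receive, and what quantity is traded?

Before the tax: set 391 − P = 2P + 160 → P* = €77, Q* = 314.
With the tax collected from consumers, demand (in seller-price terms) shifts: Qd = 391 − (P + 33).
Solving gives Q = 292 with consumers paying €99 and suppliers receiving €66 (the €33 wedge).

Consumers pay €99; suppliers receive €66; quantity = 292.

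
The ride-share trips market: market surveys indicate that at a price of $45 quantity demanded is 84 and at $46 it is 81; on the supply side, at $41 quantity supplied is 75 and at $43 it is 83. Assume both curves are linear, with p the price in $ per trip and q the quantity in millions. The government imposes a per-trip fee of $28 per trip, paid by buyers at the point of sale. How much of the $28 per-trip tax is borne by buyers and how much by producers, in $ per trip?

Demand slope: (81 − 84)/(46 − 45) = -3, so qd = 219 − 3p.
Supply slope: (83 − 75)/(43 − 41) = 4, so qs = 4p − 89.
Before the tax: set 219 − 3p = 4p − 89 → p* = $44, q* = 87.
With the tax collected from buyers, demand (in seller-price terms) shifts: qd = 219 − 3(p + 28).
Solving gives q = 39 with buyers paying $60 and producers receiving $32 (the $28 wedge).
Burden on buyers: $16; on producers: $12. (They sum to $28.)
The less price-elastic side of the market bears the larger share of a per-unit tax.

Buyers bear $16 per trip; producers bear $12 per trip.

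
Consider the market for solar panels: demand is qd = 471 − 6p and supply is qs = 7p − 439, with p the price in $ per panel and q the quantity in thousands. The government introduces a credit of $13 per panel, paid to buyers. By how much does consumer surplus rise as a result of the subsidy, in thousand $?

Before the subsidy: set 471 − 6p = 7p − 439 → p* = $70, q* = 51.
With a per-unit subsidy paid to buyers, each effectively pays p − 13, so demand becomes qd = 471 − 6(p − 13).
New equilibrium: buyers pay $63, sellers receive $76, q = 93. (Wedge: pb − ps = −13.)
ΔCS is the trapezoid between Q = 93 and Q = 51 of height $7: ½ · (51 + 93) · 7 = $504.

Consumer surplus rises by $504 thousand.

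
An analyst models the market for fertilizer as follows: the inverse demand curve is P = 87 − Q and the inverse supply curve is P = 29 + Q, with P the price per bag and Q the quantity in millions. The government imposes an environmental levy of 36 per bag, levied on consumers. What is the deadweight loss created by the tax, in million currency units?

Inverting to Q(P) form: Qd = 87 − P; Qs = P − 29.
Without the tax, 87 − P = P − 29 gives 2P = 116, so P* = 58 and Q* = 29.
With the tax collected from consumers, demand (in seller-price terms) shifts: Qd = 87 − (P + 36).
New equilibrium: consumers pay 76, sellers receive 40, Q = 11. (Wedge: Pb − Ps = 36.)
Quantity falls by |ΔQ| = |29 − 11| = 18.
DWL = ½ · t · |ΔQ| = ½ · 36 · 18 = 324.

Deadweight loss = 324 million.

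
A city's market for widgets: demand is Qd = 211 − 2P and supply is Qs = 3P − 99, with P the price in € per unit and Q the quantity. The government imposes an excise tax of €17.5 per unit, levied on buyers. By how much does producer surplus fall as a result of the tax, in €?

Producer surplus falls by €535.5.

Before the tax: set 211 − 2P = 3P − 99 → P* = €62, Q* = 87.
With the tax collected from buyers, demand (in seller-price terms) shifts: Qd = 211 − 2(P + 17.5).
New equilibrium: buyers pay €72.5, suppliers receive €55, Q = 66. (Wedge: Pb − Ps = 17.5.)
ΔPS is the trapezoid between Q = 66 and Q = 87 of height €7: ½ · (87 + 66) · 7 = €535.5.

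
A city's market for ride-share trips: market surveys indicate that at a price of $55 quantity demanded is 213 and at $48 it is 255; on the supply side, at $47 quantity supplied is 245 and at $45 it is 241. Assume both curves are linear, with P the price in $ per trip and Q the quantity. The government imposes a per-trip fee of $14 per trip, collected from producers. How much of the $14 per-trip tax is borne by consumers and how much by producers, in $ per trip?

Demand slope: (255 − 213)/(48 − 55) = -6, so Qd = 543 − 6P.
Supply slope: (241 − 245)/(45 − 47) = 2, so Qs = 2P + 151.
Without the tax, 543 − 6P = 2P + 151 gives 8P = 392, so P* = $49 and Q* = 249.
With the tax collected from producers, supply shifts: Qs = 2(P − 14) + 151.
New equilibrium: consumers pay $52.5, producers receive $38.5, Q = 228. (Wedge: Pb − Ps = 14.)
Burden on consumers: $3.5; on producers: $10.5. (They sum to $14.)

Consumers bear $3.5 per trip; producers bear $10.5 per trip.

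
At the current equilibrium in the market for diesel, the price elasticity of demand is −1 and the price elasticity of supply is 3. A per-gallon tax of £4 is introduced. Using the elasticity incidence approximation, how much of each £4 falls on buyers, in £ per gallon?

Incidence ratio: buyers' share ≈ εs / (εs + |εd|) = 3 / (3 + 1) = 0.75.
So buyers bear ≈ 0.75 × £4 = £3; producers bear £1.

Buyers bear ≈ £3 per gallon.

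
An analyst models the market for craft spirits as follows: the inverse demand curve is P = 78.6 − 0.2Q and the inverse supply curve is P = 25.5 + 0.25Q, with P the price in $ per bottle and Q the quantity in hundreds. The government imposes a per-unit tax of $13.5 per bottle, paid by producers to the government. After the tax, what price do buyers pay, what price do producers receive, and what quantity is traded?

Inverting to Q(P) form: Qd = 393 − 5P; Qs = 4P − 102.
Before the tax: set 393 − 5P = 4P − 102 → P* = $55, Q* = 118.
With the tax collected from producers, supply shifts: Qs = 4(P − 13.5) − 102.
New equilibrium: buyers pay $61, producers receive $47.5, Q = 88. (Wedge: Pb − Ps = 13.5.)
The less price-elastic side of the market bears the larger share of a per-unit tax.

Buyers pay $61; producers receive $47.5; quantity = 88.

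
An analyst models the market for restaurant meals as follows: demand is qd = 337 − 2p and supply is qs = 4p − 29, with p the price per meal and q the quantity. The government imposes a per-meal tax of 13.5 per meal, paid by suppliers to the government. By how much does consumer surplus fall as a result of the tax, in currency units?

Before the tax: set 337 − 2p = 4p − 29 → p* = 61, q* = 215.
With the tax collected from suppliers, supply shifts: qs = 4(p − 13.5) − 29.
New equilibrium: buyers pay 70, suppliers receive 56.5, q = 197. (Wedge: pb − ps = 13.5.)
ΔCS is the trapezoid between Q = 197 and Q = 215 of height 9: ½ · (215 + 197) · 9 = 1854.

Consumer surplus falls by 1854.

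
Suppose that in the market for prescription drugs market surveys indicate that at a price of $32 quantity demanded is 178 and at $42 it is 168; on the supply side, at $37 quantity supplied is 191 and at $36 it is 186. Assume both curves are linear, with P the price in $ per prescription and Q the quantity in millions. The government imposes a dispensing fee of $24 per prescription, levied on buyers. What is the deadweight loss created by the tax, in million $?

Deadweight loss = $240 million.

Demand slope: (168 − 178)/(42 − 32) = -1, so Qd = 210 − P.
Supply slope: (186 − 191)/(36 − 37) = 5, so Qs = 5P + 6.
Before the tax: set 210 − P = 5P + 6 → P* = $34, Q* = 176.
With the tax collected from buyers, demand (in seller-price terms) shifts: Qd = 210 − (P + 24).
Solving gives Q = 156 with buyers paying $54 and suppliers receiving $30 (the $24 wedge).
Quantity falls by |ΔQ| = |176 − 156| = 20.
DWL = ½ · t · |ΔQ| = ½ · 24 · 20 = $240.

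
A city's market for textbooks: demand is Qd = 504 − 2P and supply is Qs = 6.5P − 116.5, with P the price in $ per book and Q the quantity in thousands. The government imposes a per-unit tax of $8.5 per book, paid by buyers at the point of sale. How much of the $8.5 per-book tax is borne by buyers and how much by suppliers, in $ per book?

Buyers bear $6.5 per book; suppliers bear $2 per book.

Without the tax, 504 − 2P = 6.5P − 116.5 gives 8.5P = 620.5, so P* = $73 and Q* = 358.
With the tax collected from buyers, demand (in seller-price terms) shifts: Qd = 504 − 2(P + 8.5).
Solving gives Q = 345 with buyers paying $79.5 and suppliers receiving $71 (the $8.5 wedge).
Burden on buyers: $6.5; on suppliers: $2. (They sum to $8.5.)
The less price-elastic side of the market bears the larger share of a per-unit tax.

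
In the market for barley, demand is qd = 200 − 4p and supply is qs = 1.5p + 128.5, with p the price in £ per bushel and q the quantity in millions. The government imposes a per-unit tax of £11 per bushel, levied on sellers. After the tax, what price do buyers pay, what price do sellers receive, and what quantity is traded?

Before the tax: set 200 − 4p = 1.5p + 128.5 → p* = £13, q* = 148.
With the tax collected from sellers, supply shifts: qs = 1.5(p − 11) + 128.5.
Solving gives q = 136 with buyers paying £16 and sellers receiving £5 (the £11 wedge).
The less price-elastic side of the market bears the larger share of a per-unit tax.

Buyers pay £16; sellers receive £5; quantity = 136.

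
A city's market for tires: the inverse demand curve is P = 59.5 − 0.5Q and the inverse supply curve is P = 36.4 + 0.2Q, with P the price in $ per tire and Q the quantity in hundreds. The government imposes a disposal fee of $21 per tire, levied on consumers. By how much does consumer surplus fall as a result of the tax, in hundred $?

Inverting to Q(P) form: Qd = 119 − 2P; Qs = 5P − 182.
Without the tax, 119 − 2P = 5P − 182 gives 7P = 301, so P* = $43 and Q* = 33.
With the tax collected from consumers, demand (in seller-price terms) shifts: Qd = 119 − 2(P + 21).
Solving gives Q = 3 with consumers paying $58 and sellers receiving $37 (the $21 wedge).
ΔCS is the trapezoid between Q = 3 and Q = 33 of height $15: ½ · (33 + 3) · 15 = $270.

Consumer surplus falls by $270 hundred.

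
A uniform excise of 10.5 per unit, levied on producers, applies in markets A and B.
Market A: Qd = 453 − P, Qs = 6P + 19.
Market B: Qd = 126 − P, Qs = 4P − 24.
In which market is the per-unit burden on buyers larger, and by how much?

Market A, by 0.6.

Market A: pre-tax P* = 62, Q* = 391; post-tax Q = 382; per-unit burden on buyers = 9.
Market B: pre-tax P* = 30, Q* = 96; post-tax Q = 87.6; per-unit burden on buyers = 8.4.
Difference: 9 vs 8.4 → market A is larger by 0.6.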